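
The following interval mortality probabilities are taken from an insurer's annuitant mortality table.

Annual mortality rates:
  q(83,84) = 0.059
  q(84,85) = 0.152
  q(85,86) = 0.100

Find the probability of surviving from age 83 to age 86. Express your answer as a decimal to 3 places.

0.718

The overall survival probability is (1 − 0.059) × (1 − 0.152) × (1 − 0.100).
= 0.941 × 0.848 × 0.900 = 0.718171.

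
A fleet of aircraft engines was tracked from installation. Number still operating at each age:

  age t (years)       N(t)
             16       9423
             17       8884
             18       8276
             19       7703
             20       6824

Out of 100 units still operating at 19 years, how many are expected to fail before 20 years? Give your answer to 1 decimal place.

11.4

The relevant probability is 1 − 6824/7703 = 0.114111.
Expected number = 100 × 0.114111 = 11.4.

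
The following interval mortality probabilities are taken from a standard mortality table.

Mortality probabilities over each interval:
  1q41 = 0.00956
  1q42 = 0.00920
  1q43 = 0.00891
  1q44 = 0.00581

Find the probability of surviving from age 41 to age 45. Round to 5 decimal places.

0.96693

4p41 = (1 − 0.00956) × (1 − 0.00920) × (1 − 0.00891) × (1 − 0.00581).
= 0.99044 × 0.99080 × 0.99109 × 0.99419 = 0.966934.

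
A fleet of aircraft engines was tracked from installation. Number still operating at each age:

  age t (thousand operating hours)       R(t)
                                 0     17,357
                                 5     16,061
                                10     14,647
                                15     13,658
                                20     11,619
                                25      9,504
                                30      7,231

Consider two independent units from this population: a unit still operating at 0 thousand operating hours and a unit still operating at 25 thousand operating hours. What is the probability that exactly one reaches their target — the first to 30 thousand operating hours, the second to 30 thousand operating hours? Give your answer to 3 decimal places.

p₁ = R(30)/R(0) = 7,231/17,357 = 0.416604; p₂ = R(30)/R(25) = 7,231/9,504 = 0.760838.
P(exactly one) = p₁(1−p₂) + (1−p₁)p₂ = 0.099636 + 0.443870 = 0.543506.

0.544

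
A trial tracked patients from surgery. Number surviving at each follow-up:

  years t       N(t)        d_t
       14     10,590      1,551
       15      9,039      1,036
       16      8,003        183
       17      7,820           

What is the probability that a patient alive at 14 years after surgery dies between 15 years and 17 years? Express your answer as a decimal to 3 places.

This is the probability of reaching 15 but not 17, conditional on being alive at 14: (N(15) − N(17)) / N(14).
= (9,039 − 7,820) / 10,590 = 1,219 / 10,590 = 0.115109.

0.115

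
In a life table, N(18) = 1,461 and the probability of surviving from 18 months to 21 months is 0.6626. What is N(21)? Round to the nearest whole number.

N(21) = N(18) × p = 1,461 × 0.6626 = 968.

968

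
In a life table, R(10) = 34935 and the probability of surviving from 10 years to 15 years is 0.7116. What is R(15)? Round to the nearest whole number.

24860

R(15) = R(10) × p = 34935 × 0.7116 = 24860.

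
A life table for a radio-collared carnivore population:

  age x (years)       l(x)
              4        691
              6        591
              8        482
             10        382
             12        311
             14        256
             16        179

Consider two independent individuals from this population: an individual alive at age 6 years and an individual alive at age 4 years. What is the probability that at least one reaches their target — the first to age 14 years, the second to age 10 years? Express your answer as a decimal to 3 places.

p₁ = l(14)/l(6) = 256/591 = 0.433164; p₂ = l(10)/l(4) = 382/691 = 0.552822.
P(at least one) = 1 − (1−p₁)(1−p₂) = 1 − 0.566836 × 0.447178 = 0.746523.

0.747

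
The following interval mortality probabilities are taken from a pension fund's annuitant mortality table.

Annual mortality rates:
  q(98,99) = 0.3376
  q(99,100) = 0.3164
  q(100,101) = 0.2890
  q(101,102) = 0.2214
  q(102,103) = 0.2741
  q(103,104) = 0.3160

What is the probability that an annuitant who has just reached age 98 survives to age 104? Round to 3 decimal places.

0.124

Survival from 98 to 104 is the product of surviving each interval: (1 − 0.3376) × (1 − 0.3164) × (1 − 0.2890) × (1 − 0.2214) × (1 − 0.2741) × (1 − 0.3160).
= 0.6624 × 0.6836 × 0.7110 × 0.7786 × 0.7259 × 0.6840 = 0.124463.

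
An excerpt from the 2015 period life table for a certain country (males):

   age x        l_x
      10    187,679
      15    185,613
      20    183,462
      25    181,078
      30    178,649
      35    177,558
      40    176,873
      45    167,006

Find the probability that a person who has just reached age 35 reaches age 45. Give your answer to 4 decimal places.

The conditional survival probability is l_45/l_35 = 167,006/177,558 = 0.940572.

0.9406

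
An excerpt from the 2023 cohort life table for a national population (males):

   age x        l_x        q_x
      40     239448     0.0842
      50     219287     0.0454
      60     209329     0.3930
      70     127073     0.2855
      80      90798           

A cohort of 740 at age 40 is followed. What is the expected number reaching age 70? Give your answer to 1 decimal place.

The relevant probability is 127073/239448 = 0.530691.
Expected number = 740 × 0.530691 = 392.7.

392.7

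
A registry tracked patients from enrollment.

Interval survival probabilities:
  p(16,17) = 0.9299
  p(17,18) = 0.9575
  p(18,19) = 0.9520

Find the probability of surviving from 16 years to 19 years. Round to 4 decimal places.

The overall survival probability is 0.9299 × 0.9575 × 0.9520.
= 0.847641.

0.8476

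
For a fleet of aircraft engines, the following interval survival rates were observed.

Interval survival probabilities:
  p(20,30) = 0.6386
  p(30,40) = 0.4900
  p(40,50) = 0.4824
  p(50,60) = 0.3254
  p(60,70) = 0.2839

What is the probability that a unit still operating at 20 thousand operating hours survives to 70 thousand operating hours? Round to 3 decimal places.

The overall survival probability is 0.6386 × 0.4900 × 0.4824 × 0.3254 × 0.2839.
= 0.013945.

0.014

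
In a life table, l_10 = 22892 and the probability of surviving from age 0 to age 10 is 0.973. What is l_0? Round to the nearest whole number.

l_0 = l_10 / p = 22892 / 0.973 = 23527.

23527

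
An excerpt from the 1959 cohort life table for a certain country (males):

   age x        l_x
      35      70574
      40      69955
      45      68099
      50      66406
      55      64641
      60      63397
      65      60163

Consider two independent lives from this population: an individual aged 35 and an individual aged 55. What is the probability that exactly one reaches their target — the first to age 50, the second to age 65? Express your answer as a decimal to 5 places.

0.12015

p₁ = l_50/l_35 = 66406/70574 = 0.940941; p₂ = l_65/l_55 = 60163/64641 = 0.930725.
P(exactly one) = p₁(1−p₂) + (1−p₁)p₂ = 0.065184 + 0.054968 = 0.120151.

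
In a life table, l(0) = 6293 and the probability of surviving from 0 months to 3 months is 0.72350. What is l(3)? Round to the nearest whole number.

l(3) = l(0) × p = 6293 × 0.72350 = 4553.

4553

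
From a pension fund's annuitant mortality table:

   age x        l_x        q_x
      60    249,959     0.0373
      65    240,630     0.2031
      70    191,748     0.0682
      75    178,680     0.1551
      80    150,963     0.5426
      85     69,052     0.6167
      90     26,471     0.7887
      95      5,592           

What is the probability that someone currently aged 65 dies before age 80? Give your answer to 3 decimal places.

0.373

P(die before 80 | alive at 65) = 1 − l_80/l_65 = 1 − 150,963/240,630 = (89,667)/240,630 = 0.372634.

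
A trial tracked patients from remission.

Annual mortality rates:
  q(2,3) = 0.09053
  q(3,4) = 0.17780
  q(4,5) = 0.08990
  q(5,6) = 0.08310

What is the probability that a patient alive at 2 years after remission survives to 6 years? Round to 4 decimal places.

0.6240

The overall survival probability is (1 − 0.09053) × (1 − 0.17780) × (1 − 0.08990) × (1 − 0.08310).
= 0.90947 × 0.82220 × 0.91010 × 0.91690 = 0.623989.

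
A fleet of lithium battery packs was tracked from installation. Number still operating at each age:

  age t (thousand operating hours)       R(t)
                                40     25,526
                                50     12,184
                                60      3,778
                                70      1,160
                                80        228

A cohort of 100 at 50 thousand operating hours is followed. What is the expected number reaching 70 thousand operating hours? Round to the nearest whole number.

The relevant probability is 1,160/12,184 = 0.095207.
Expected number = 100 × 0.095207 = 10.

10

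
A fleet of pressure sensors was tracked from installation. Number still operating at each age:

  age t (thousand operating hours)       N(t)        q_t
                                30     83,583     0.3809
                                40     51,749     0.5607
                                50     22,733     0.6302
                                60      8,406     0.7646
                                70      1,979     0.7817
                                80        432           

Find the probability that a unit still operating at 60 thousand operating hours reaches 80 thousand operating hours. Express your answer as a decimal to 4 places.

The conditional survival probability is N(80)/N(60) = 432/8,406 = 0.051392.

0.0514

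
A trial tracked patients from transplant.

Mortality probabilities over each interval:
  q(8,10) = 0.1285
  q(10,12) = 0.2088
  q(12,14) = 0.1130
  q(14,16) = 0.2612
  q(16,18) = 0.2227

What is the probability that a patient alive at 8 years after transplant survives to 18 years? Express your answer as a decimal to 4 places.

0.3512

The overall survival probability is (1 − 0.1285) × (1 − 0.2088) × (1 − 0.1130) × (1 − 0.2612) × (1 − 0.2227).
= 0.8715 × 0.7912 × 0.8870 × 0.7388 × 0.7773 = 0.351231.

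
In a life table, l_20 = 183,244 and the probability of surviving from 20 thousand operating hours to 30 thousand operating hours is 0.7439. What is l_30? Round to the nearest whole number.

136315

l_30 = l_20 × p = 183,244 × 0.7439 = 136315.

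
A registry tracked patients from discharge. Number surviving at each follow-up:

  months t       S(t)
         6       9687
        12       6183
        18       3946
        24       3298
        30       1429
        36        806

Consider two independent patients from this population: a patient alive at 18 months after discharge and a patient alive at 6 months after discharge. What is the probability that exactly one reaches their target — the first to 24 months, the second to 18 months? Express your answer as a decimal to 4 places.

0.5622

p₁ = S(24)/S(18) = 3298/3946 = 0.835783; p₂ = S(18)/S(6) = 3946/9687 = 0.407350.
P(exactly one) = p₁(1−p₂) + (1−p₁)p₂ = 0.495327 + 0.066894 = 0.562221.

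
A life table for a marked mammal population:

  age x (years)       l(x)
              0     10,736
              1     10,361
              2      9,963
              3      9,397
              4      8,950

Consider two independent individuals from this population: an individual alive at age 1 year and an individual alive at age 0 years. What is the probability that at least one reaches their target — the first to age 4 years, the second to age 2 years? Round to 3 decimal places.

0.990

p₁ = l(4)/l(1) = 8,950/10,361 = 0.863816; p₂ = l(2)/l(0) = 9,963/10,736 = 0.927999.
P(at least one) = 1 − (1−p₁)(1−p₂) = 1 − 0.136184 × 0.072001 = 0.990195.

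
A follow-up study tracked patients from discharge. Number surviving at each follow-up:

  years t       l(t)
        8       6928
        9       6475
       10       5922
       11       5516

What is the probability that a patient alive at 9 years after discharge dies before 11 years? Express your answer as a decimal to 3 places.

P(die before 11 | alive at 9) = 1 − l(11)/l(9) = 1 − 5516/6475 = (959)/6475 = 0.148108.

0.148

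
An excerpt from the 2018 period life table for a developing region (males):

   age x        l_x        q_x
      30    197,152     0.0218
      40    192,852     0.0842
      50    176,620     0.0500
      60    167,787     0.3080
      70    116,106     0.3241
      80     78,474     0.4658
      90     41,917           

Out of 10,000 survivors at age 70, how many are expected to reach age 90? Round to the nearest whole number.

3610

The relevant probability is 41,917/116,106 = 0.361024.
Expected number = 10,000 × 0.361024 = 3610.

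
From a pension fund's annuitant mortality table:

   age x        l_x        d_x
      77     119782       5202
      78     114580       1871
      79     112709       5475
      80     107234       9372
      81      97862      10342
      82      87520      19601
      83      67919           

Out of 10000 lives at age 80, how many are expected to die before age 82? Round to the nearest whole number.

1838

The relevant probability is 1 − 87520/107234 = 0.183841.
Expected number = 10000 × 0.183841 = 1838.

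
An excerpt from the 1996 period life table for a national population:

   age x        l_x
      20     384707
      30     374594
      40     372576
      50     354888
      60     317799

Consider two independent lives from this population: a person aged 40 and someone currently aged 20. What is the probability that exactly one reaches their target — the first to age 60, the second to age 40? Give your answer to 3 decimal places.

p₁ = l_60/l_40 = 317799/372576 = 0.852978; p₂ = l_40/l_20 = 372576/384707 = 0.968467.
P(exactly one) = p₁(1−p₂) + (1−p₁)p₂ = 0.026897 + 0.142386 = 0.169283.

0.169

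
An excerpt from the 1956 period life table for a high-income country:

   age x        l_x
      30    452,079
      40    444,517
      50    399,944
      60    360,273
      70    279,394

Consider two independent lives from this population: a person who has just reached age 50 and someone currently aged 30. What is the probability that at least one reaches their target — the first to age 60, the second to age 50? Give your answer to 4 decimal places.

0.9886

p₁ = l_60/l_50 = 360,273/399,944 = 0.900809; p₂ = l_50/l_30 = 399,944/452,079 = 0.884677.
P(at least one) = 1 − (1−p₁)(1−p₂) = 1 − 0.099191 × 0.115323 = 0.988561.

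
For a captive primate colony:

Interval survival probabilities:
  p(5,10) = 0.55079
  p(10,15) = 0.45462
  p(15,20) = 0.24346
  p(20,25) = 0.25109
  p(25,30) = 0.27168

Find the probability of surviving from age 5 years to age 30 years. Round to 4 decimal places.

P(survive 5→30) = 0.55079 × 0.45462 × 0.24346 × 0.25109 × 0.27168.
= 0.004159.

0.0042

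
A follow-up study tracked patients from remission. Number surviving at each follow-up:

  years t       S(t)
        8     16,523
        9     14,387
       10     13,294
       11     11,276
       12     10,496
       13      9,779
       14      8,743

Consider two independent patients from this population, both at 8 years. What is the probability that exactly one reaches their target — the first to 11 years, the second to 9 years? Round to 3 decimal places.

0.365

p₁ = S(11)/S(8) = 11,276/16,523 = 0.682443; p₂ = S(9)/S(8) = 14,387/16,523 = 0.870726.
P(exactly one) = p₁(1−p₂) + (1−p₁)p₂ = 0.088222 + 0.276505 = 0.364727.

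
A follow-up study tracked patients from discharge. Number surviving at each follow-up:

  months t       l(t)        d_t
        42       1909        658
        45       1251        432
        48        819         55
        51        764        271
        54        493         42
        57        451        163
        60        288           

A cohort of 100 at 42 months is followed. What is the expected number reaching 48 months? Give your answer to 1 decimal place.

The relevant probability is 819/1909 = 0.429020.
Expected number = 100 × 0.429020 = 42.9.

42.9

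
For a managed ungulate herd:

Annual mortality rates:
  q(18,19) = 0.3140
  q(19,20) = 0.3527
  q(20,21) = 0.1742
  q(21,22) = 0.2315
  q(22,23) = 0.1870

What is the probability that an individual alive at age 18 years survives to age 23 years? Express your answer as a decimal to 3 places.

The overall survival probability is (1 − 0.3140) × (1 − 0.3527) × (1 − 0.1742) × (1 − 0.2315) × (1 − 0.1870).
= 0.6860 × 0.6473 × 0.8258 × 0.7685 × 0.8130 = 0.229107.

0.229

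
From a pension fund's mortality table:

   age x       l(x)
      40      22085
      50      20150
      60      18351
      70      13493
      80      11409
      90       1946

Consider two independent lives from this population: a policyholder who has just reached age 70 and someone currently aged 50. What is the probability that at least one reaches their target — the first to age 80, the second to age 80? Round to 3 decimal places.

p₁ = l(80)/l(70) = 11409/13493 = 0.845550; p₂ = l(80)/l(50) = 11409/20150 = 0.566203.
P(at least one) = 1 − (1−p₁)(1−p₂) = 1 − 0.154450 × 0.433797 = 0.933000.

0.933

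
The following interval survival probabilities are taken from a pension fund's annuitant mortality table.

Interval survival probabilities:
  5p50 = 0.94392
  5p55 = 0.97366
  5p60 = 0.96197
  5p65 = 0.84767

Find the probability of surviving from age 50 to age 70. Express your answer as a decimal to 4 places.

0.7494

Survival from 50 to 70 is the product of surviving each interval: 0.94392 × 0.97366 × 0.96197 × 0.84767.
= 0.749430.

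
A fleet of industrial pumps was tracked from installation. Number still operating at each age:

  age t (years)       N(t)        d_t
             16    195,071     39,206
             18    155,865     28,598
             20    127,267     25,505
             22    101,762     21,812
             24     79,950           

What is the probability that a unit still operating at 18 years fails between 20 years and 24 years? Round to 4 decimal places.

This is the probability of reaching 20 but not 24, conditional on being operational at 18: (N(20) − N(24)) / N(18).
= (127,267 − 79,950) / 155,865 = 47,317 / 155,865 = 0.303577.

0.3036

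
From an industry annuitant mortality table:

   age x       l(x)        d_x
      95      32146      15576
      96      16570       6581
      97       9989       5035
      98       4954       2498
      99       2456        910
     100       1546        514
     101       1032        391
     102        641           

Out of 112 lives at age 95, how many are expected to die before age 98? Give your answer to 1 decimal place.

The relevant probability is 1 − 4954/32146 = 0.845891.
Expected number = 112 × 0.845891 = 94.7.

94.7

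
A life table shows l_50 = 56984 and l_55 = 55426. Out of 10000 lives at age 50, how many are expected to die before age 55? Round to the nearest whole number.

273

The relevant probability is 1 − 55426/56984 = 0.027341.
Expected number = 10000 × 0.027341 = 273.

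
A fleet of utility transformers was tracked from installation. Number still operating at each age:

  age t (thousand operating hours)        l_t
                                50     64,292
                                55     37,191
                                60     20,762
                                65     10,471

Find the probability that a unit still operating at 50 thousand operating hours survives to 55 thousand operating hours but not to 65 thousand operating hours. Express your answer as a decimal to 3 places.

This is the probability of reaching 55 but not 65, conditional on being operational at 50: (l_55 − l_65) / l_50.
= (37,191 − 10,471) / 64,292 = 26,720 / 64,292 = 0.415604.

0.416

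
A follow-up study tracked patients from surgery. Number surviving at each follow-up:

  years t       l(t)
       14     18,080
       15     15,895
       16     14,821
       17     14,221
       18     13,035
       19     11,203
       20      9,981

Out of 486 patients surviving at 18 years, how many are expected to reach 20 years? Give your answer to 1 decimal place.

The relevant probability is 9,981/13,035 = 0.765708.
Expected number = 486 × 0.765708 = 372.1.

372.1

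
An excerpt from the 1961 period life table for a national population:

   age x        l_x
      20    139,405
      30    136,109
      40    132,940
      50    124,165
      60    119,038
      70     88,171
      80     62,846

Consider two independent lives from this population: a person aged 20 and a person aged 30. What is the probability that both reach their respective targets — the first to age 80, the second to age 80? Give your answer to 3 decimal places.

0.208

p₁ = l_80/l_20 = 62,846/139,405 = 0.450816; p₂ = l_80/l_30 = 62,846/136,109 = 0.461733.
P(both) = p₁ × p₂ = 0.450816 × 0.461733 = 0.208157.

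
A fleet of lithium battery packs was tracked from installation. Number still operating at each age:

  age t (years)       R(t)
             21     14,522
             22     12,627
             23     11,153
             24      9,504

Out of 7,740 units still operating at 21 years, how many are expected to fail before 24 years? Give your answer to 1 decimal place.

2674.5

The relevant probability is 1 − 9,504/14,522 = 0.345545.
Expected number = 7,740 × 0.345545 = 2674.5.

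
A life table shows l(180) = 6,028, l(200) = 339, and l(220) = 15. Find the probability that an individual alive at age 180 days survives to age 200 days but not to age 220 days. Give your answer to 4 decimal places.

0.0537

This is the probability of reaching 200 but not 220, conditional on being alive at 180: (l(200) − l(220)) / l(180).
= (339 − 15) / 6,028 = 324 / 6,028 = 0.053749.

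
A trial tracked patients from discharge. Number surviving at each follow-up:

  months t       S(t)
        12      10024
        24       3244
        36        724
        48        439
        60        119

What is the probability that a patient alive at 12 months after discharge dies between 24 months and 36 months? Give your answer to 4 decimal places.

This is the probability of reaching 24 but not 36, conditional on being alive at 12: (S(24) − S(36)) / S(12).
= (3244 − 724) / 10024 = 2520 / 10024 = 0.251397.

0.2514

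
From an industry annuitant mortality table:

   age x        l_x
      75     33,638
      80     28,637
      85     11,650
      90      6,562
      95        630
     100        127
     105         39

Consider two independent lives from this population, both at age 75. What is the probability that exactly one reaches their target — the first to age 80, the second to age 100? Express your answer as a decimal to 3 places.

0.849

p₁ = l_80/l_75 = 28,637/33,638 = 0.851329; p₂ = l_100/l_75 = 127/33,638 = 0.003775.
P(exactly one) = p₁(1−p₂) + (1−p₁)p₂ = 0.848115 + 0.000561 = 0.848676.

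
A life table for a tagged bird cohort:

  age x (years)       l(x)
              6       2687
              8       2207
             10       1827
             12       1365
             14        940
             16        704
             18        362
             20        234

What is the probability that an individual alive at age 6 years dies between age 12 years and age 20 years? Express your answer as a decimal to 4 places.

0.4209

This is the probability of reaching 12 but not 20, conditional on being alive at 6: (l(12) − l(20)) / l(6).
= (1365 − 234) / 2687 = 1131 / 2687 = 0.420916.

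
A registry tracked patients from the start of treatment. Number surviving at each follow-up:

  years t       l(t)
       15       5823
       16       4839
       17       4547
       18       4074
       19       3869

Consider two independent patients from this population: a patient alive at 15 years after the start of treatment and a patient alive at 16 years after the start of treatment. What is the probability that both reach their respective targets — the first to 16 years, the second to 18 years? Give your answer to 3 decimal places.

p₁ = l(16)/l(15) = 4839/5823 = 0.831015; p₂ = l(18)/l(16) = 4074/4839 = 0.841909.
P(both) = p₁ × p₂ = 0.831015 × 0.841909 = 0.699639.

0.700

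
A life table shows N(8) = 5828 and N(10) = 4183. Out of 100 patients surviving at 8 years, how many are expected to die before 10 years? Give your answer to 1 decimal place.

The relevant probability is 1 − 4183/5828 = 0.282258.
Expected number = 100 × 0.282258 = 28.2.

28.2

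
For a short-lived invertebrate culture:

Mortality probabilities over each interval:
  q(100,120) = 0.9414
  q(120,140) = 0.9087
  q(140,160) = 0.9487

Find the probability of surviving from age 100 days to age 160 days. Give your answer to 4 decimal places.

Chaining the interval survival probabilities: (1 − 0.9414) × (1 − 0.9087) × (1 − 0.9487).
= 0.0586 × 0.0913 × 0.0513 = 0.000274.

0.0003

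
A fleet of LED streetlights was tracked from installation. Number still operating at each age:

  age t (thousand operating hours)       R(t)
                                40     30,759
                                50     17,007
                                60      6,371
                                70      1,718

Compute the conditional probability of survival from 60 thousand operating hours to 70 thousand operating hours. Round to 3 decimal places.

0.270

The conditional survival probability is R(70)/R(60) = 1,718/6,371 = 0.269659.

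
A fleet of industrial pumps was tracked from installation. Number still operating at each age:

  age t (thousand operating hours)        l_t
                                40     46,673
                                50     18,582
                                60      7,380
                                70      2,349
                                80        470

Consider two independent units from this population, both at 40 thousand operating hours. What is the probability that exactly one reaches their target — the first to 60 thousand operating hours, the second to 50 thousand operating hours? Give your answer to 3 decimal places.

0.430

p₁ = l_60/l_40 = 7,380/46,673 = 0.158121; p₂ = l_50/l_40 = 18,582/46,673 = 0.398132.
P(exactly one) = p₁(1−p₂) + (1−p₁)p₂ = 0.095168 + 0.335179 = 0.430347.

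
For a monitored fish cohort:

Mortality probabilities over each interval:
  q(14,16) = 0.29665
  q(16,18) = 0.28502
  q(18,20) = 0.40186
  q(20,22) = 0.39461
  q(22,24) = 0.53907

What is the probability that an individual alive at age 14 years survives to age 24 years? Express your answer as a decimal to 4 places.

0.0839

Survival from 14 to 24 is the product of surviving each interval: (1 − 0.29665) × (1 − 0.28502) × (1 − 0.40186) × (1 − 0.39461) × (1 − 0.53907).
= 0.70335 × 0.71498 × 0.59814 × 0.60539 × 0.46093 = 0.083934.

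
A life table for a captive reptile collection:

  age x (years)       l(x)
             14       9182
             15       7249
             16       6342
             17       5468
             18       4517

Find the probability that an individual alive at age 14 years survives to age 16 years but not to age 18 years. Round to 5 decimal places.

0.19876

This is the probability of reaching 16 but not 18, conditional on being alive at 14: (l(16) − l(18)) / l(14).
= (6342 − 4517) / 9182 = 1825 / 9182 = 0.198758.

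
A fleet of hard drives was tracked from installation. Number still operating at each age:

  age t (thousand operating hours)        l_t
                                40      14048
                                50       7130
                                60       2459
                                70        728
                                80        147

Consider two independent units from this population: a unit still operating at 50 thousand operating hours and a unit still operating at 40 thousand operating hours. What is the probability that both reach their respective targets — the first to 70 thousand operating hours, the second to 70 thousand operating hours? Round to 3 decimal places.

p₁ = l_70/l_50 = 728/7130 = 0.102104; p₂ = l_70/l_40 = 728/14048 = 0.051822.
P(both) = p₁ × p₂ = 0.102104 × 0.051822 = 0.005291.

0.005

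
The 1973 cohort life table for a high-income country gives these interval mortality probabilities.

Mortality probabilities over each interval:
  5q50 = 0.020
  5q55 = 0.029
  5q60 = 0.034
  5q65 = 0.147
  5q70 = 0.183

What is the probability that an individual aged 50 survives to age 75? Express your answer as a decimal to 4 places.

0.6406

The overall survival probability is (1 − 0.020) × (1 − 0.029) × (1 − 0.034) × (1 − 0.147) × (1 − 0.183).
= 0.980 × 0.971 × 0.966 × 0.853 × 0.817 = 0.640610.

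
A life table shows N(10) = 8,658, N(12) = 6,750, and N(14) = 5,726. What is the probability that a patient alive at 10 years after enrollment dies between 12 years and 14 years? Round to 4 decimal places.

This is the probability of reaching 12 but not 14, conditional on being alive at 10: (N(12) − N(14)) / N(10).
= (6,750 − 5,726) / 8,658 = 1,024 / 8,658 = 0.118272.

0.1183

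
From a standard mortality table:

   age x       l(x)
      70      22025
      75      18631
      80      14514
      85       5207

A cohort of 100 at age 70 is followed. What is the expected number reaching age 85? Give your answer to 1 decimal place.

The relevant probability is 5207/22025 = 0.236413.
Expected number = 100 × 0.236413 = 23.6.

23.6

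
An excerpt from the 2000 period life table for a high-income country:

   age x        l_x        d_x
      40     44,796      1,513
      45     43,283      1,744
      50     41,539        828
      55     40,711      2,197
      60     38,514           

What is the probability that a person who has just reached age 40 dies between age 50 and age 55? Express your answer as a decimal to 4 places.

We want 10|5q40 = (l_50 − l_55)/l_40.
This is the probability of reaching 50 but not 55, conditional on being alive at 40: (l_50 − l_55) / l_40.
= (41,539 − 40,711) / 44,796 = 828 / 44,796 = 0.018484.

0.0185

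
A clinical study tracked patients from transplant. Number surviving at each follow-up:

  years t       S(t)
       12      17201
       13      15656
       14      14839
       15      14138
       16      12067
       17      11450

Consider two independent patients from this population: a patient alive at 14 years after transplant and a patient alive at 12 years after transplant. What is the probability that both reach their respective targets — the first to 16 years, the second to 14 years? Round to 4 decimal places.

0.7015

p₁ = S(16)/S(14) = 12067/14839 = 0.813195; p₂ = S(14)/S(12) = 14839/17201 = 0.862682.
P(both) = p₁ × p₂ = 0.813195 × 0.862682 = 0.701529.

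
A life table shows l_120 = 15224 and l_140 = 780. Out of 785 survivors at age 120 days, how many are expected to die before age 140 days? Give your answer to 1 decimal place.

744.8

The relevant probability is 1 − 780/15224 = 0.948765.
Expected number = 785 × 0.948765 = 744.8.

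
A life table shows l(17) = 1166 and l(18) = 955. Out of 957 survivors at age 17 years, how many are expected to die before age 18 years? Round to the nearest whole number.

The relevant probability is 1 − 955/1166 = 0.180961.
Expected number = 957 × 0.180961 = 173.

173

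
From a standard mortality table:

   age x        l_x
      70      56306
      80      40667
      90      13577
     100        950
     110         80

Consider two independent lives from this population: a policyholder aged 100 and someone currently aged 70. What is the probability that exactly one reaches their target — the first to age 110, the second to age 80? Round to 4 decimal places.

0.6848

p₁ = l_110/l_100 = 80/950 = 0.084211; p₂ = l_80/l_70 = 40667/56306 = 0.722250.
P(exactly one) = p₁(1−p₂) + (1−p₁)p₂ = 0.023390 + 0.661429 = 0.684818.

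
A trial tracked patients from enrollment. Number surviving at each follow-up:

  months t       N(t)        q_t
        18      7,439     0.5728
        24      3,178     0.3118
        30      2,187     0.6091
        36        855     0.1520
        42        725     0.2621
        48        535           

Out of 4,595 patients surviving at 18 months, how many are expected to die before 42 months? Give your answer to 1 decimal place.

4147.2

The relevant probability is 1 − 725/7,439 = 0.902541.
Expected number = 4,595 × 0.902541 = 4147.2.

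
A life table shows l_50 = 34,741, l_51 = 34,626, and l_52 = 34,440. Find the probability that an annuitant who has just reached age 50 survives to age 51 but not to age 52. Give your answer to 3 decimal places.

We want 1|1q50 = (l_51 − l_52)/l_50.
This is the probability of reaching 51 but not 52, conditional on being alive at 50: (l_51 − l_52) / l_50.
= (34,626 − 34,440) / 34,741 = 186 / 34,741 = 0.005354.

0.005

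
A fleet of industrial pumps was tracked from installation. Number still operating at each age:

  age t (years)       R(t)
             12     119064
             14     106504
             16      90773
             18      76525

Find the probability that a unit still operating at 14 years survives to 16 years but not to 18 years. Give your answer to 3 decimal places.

This is the probability of reaching 16 but not 18, conditional on being operational at 14: (R(16) − R(18)) / R(14).
= (90773 − 76525) / 106504 = 14248 / 106504 = 0.133779.

0.134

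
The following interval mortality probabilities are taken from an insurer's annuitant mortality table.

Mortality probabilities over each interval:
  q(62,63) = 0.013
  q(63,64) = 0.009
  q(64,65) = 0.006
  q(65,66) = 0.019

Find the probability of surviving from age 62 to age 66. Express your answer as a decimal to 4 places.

P(survive 62→66) = (1 − 0.013) × (1 − 0.009) × (1 − 0.006) × (1 − 0.019).
= 0.987 × 0.991 × 0.994 × 0.981 = 0.953776.

0.9538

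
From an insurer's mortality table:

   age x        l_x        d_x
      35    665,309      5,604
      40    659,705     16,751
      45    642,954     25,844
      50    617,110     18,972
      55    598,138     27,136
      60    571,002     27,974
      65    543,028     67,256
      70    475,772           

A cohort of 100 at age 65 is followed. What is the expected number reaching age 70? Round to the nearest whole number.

88

The relevant probability is 475,772/543,028 = 0.876146.
Expected number = 100 × 0.876146 = 88.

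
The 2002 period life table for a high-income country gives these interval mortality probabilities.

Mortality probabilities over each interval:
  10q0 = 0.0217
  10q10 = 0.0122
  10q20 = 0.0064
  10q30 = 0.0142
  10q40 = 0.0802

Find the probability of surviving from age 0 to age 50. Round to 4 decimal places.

Survival from 0 to 50 is the product of surviving each interval: (1 − 0.0217) × (1 − 0.0122) × (1 − 0.0064) × (1 − 0.0142) × (1 − 0.0802).
= 0.9783 × 0.9878 × 0.9936 × 0.9858 × 0.9198 = 0.870633.

0.8706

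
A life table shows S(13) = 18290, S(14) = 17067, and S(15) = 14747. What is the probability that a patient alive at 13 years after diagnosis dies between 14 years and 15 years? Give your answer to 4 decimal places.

This is the probability of reaching 14 but not 15, conditional on being alive at 13: (S(14) − S(15)) / S(13).
= (17067 − 14747) / 18290 = 2320 / 18290 = 0.126845.

0.1268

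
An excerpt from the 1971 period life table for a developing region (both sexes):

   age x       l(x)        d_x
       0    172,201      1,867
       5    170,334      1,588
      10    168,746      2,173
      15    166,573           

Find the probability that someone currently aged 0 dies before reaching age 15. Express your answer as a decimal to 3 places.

P(die before 15 | alive at 0) = 1 − l(15)/l(0) = 1 − 166,573/172,201 = (5,628)/172,201 = 0.032683.

0.033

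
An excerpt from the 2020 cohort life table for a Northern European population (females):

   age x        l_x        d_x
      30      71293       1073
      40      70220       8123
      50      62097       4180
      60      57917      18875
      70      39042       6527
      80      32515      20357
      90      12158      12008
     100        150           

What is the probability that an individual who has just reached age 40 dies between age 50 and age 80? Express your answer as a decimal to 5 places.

0.42128

This is the probability of reaching 50 but not 80, conditional on being alive at 40: (l_50 − l_80) / l_40.
= (62097 − 32515) / 70220 = 29582 / 70220 = 0.421276.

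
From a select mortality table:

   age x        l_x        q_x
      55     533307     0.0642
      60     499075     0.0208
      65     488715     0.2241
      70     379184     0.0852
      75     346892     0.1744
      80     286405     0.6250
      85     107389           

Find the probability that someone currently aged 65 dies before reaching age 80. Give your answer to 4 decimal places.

P(die before 80 | alive at 65) = 1 − l_80/l_65 = 1 − 286405/488715 = (202310)/488715 = 0.413963.

0.4140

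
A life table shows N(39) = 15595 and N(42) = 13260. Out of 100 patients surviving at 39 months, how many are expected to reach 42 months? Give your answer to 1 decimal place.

The relevant probability is 13260/15595 = 0.850273.
Expected number = 100 × 0.850273 = 85.0.

85.0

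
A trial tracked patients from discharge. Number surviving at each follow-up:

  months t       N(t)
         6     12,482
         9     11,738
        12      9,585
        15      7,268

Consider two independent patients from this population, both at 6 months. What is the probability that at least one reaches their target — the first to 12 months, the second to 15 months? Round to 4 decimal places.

p₁ = N(12)/N(6) = 9,585/12,482 = 0.767906; p₂ = N(15)/N(6) = 7,268/12,482 = 0.582278.
P(at least one) = 1 − (1−p₁)(1−p₂) = 1 − 0.232094 × 0.417722 = 0.903049.

0.9030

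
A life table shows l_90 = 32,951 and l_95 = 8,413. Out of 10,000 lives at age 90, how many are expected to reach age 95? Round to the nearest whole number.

The relevant probability is 8,413/32,951 = 0.255319.
Expected number = 10,000 × 0.255319 = 2553.

2553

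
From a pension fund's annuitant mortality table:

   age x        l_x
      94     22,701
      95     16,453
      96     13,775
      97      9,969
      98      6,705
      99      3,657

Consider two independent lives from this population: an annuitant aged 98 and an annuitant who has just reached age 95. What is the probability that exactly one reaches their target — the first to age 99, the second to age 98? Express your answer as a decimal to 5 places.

p₁ = l_99/l_98 = 3,657/6,705 = 0.545414; p₂ = l_98/l_95 = 6,705/16,453 = 0.407524.
P(exactly one) = p₁(1−p₂) + (1−p₁)p₂ = 0.323145 + 0.185255 = 0.508399.

0.50840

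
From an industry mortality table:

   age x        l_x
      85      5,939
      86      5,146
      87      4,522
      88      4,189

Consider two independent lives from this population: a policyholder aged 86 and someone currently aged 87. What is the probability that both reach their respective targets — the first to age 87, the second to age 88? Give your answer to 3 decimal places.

p₁ = l_87/l_86 = 4,522/5,146 = 0.878741; p₂ = l_88/l_87 = 4,189/4,522 = 0.926360.
P(both) = p₁ × p₂ = 0.878741 × 0.926360 = 0.814031.

0.814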